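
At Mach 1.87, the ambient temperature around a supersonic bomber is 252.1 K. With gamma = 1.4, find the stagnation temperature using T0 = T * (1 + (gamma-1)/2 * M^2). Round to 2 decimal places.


Step 1: (gamma-1)/2 = 0.2
Step 2: M^2 = 3.4969
Step 3: 1 + 0.2 * 3.4969 = 1.69938
Step 4: T0 = 252.1 * 1.69938 = 428.41 K

428.41


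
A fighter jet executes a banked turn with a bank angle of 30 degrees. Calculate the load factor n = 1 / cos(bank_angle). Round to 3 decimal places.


Step 1: Convert 30 degrees to radians = 0.523599
Step 2: cos(30 deg) = 0.866025
Step 3: n = 1 / 0.866025 = 1.155

1.155


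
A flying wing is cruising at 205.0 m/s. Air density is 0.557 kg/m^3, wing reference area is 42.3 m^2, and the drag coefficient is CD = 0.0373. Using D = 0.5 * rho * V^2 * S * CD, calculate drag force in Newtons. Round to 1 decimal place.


Step 1: Dynamic pressure q = 0.5 * 0.557 * 205.0^2 = 11703.9625 Pa
Step 2: Drag D = q * S * CD = 11703.9625 * 42.3 * 0.0373
Step 3: D = 18466.4 N

18466.4


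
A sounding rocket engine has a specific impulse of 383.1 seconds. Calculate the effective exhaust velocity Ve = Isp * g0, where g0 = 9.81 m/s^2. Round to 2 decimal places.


Step 1: Ve = Isp * g0 = 383.1 * 9.81
Step 2: Ve = 3758.21 m/s

3758.21


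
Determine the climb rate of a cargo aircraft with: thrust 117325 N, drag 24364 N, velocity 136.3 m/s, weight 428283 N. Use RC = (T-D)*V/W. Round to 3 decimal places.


Step 1: Excess thrust = T - D = 117325 - 24364 = 92961 N
Step 2: Excess power = 92961 * 136.3 = 12670584.3 W
Step 3: RC = 12670584.3 / 428283 = 29.585 m/s

29.585


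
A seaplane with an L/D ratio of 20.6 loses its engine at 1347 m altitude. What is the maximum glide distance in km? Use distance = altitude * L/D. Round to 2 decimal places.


Step 1: Glide distance = altitude * L/D = 1347 * 20.6 = 27748.2 m
Step 2: Convert to km: 27748.2 / 1000 = 27.75 km

27.75


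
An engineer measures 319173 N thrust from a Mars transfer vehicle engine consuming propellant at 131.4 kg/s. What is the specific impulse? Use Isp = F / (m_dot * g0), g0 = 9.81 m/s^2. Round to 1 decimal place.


Step 1: m_dot * g0 = 131.4 * 9.81 = 1289.03
Step 2: Isp = 319173 / 1289.03 = 247.6 s

247.6


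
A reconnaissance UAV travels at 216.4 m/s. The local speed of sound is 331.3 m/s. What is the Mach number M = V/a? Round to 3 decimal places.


Step 1: M = V / a = 216.4 / 331.3
Step 2: M = 0.653

0.653


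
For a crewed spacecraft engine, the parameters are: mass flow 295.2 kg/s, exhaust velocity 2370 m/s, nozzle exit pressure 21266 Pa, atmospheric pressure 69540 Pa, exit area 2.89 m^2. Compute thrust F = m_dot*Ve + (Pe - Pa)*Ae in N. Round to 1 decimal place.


Step 1: Momentum thrust = m_dot * Ve = 295.2 * 2370 = 699624.0 N
Step 2: Pressure thrust = (Pe - Pa) * Ae = (21266 - 69540) * 2.89 = -139511.86 N
Step 3: Total thrust F = 699624.0 + -139511.86 = 560112.1 N

560112.1


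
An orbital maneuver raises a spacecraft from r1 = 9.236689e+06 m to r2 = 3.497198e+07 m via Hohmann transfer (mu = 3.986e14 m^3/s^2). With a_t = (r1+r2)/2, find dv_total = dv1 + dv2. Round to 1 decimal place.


Step 1: Transfer semi-major axis a_t = (9.236689e+06 + 3.497198e+07) / 2 = 2.210433e+07 m
Step 2: v1 (circular at r1) = sqrt(mu/r1) = 6569.17 m/s
Step 3: v_t1 = sqrt(mu*(2/r1 - 1/a_t)) = 8262.89 m/s
Step 4: dv1 = |8262.89 - 6569.17| = 1693.72 m/s
Step 5: v2 (circular at r2) = 3376.05 m/s, v_t2 = 2182.37 m/s
Step 6: dv2 = |3376.05 - 2182.37| = 1193.68 m/s
Step 7: Total delta-v = 1693.72 + 1193.68 = 2887.4 m/s

2887.4


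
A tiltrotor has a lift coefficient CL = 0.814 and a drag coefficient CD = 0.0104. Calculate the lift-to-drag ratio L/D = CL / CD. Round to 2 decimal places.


Step 1: L/D = CL / CD = 0.814 / 0.0104
Step 2: L/D = 78.27

78.27


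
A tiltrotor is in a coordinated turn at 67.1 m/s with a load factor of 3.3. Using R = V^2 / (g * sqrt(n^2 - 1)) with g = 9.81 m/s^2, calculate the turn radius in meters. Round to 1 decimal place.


Step 1: V^2 = 67.1^2 = 4502.41
Step 2: n^2 - 1 = 3.3^2 - 1 = 9.89
Step 3: sqrt(9.89) = 3.144837
Step 4: R = 4502.41 / (9.81 * 3.144837) = 145.9 m

145.9


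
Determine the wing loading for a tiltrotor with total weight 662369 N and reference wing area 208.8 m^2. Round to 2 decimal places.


Step 1: Wing loading = W / S = 662369 / 208.8
Step 2: Wing loading = 3172.27 N/m^2

3172.27


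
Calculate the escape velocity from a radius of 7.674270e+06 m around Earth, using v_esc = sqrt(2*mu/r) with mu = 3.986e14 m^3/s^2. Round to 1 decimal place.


Step 1: 2*mu/r = 2 * 3.986e14 / 7.674270e+06 = 103879587.2441
Step 2: v_esc = sqrt(103879587.2441) = 10192.1 m/s

10192.1


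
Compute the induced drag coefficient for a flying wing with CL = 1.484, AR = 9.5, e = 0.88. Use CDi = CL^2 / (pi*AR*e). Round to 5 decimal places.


Step 1: CL^2 = 1.484^2 = 2.202256
Step 2: pi * AR * e = 3.14159 * 9.5 * 0.88 = 26.263715
Step 3: CDi = 2.202256 / 26.263715 = 0.08385

0.08385


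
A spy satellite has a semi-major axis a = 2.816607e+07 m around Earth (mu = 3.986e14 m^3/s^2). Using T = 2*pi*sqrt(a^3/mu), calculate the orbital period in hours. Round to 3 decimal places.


Step 1: a^3 / mu = 2.234492e+22 / 3.986e14 = 5.605850e+07
Step 2: sqrt(5.605850e+07) = 7487.2224 s
Step 3: T = 2*pi * 7487.2224 = 47043.61 s
Step 4: T in hours = 47043.61 / 3600 = 13.068 hours

13.068


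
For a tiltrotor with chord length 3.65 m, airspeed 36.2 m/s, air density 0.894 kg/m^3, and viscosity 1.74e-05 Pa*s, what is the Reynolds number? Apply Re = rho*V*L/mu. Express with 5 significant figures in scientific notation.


Step 1: Numerator = rho * V * L = 0.894 * 36.2 * 3.65 = 118.12422
Step 2: Re = 118.12422 / 1.74e-05
Step 3: Re = 6.7887e+06

6.7887e+06


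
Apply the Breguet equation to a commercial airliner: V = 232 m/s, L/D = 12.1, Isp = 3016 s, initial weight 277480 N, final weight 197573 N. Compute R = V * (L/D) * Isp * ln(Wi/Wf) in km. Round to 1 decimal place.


Step 1: Coefficient = V * (L/D) * Isp = 232 * 12.1 * 3016 = 8466515.2 m
Step 2: Wi/Wf = 277480 / 197573 = 1.404443
Step 3: ln(1.404443) = 0.339641
Step 4: R = 8466515.2 * 0.339641 = 2875573.3 m = 2875.6 km

2875.6


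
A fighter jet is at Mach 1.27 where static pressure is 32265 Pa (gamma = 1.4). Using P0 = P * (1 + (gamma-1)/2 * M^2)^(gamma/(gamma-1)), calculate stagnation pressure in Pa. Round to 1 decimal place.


Step 1: (gamma-1)/2 * M^2 = 0.2 * 1.6129 = 0.32258
Step 2: 1 + 0.32258 = 1.32258
Step 3: Exponent gamma/(gamma-1) = 3.5
Step 4: P0 = 32265 * 1.32258^3.5 = 85843.7 Pa

85843.7


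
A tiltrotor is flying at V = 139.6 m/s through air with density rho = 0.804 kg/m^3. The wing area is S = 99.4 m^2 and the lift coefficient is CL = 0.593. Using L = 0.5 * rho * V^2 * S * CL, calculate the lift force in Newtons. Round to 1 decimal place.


Step 1: Calculate dynamic pressure q = 0.5 * 0.804 * 139.6^2 = 0.5 * 0.804 * 19488.16 = 7834.2403 Pa
Step 2: Multiply by wing area and lift coefficient: L = 7834.2403 * 99.4 * 0.593
Step 3: L = 778723.4878 * 0.593 = 461783.0 N

461783.0


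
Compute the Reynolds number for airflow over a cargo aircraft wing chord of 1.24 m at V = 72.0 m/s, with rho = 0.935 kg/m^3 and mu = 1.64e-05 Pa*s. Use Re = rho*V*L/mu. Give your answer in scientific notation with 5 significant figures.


Step 1: Numerator = rho * V * L = 0.935 * 72.0 * 1.24 = 83.4768
Step 2: Re = 83.4768 / 1.64e-05
Step 3: Re = 5.0900e+06

5.0900e+06


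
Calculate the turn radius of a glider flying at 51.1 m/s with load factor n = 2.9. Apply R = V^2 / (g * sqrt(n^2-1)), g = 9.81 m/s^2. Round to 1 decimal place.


Step 1: V^2 = 51.1^2 = 2611.21
Step 2: n^2 - 1 = 2.9^2 - 1 = 7.41
Step 3: sqrt(7.41) = 2.722132
Step 4: R = 2611.21 / (9.81 * 2.722132) = 97.8 m

97.8


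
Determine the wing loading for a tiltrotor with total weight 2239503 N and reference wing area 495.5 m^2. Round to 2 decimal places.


Step 1: Wing loading = W / S = 2239503 / 495.5
Step 2: Wing loading = 4519.68 N/m^2

4519.68


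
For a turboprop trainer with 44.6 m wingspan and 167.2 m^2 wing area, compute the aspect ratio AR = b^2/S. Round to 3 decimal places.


Step 1: b^2 = 44.6^2 = 1989.16
Step 2: AR = 1989.16 / 167.2 = 11.897

11.897


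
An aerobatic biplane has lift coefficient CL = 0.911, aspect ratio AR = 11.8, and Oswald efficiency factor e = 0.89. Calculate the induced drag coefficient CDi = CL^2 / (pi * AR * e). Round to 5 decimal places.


Step 1: CL^2 = 0.911^2 = 0.829921
Step 2: pi * AR * e = 3.14159 * 11.8 * 0.89 = 32.993006
Step 3: CDi = 0.829921 / 32.993006 = 0.02515

0.02515


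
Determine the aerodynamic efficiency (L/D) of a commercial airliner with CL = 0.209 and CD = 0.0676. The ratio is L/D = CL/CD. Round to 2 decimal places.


Step 1: L/D = CL / CD = 0.209 / 0.0676
Step 2: L/D = 3.09

3.09


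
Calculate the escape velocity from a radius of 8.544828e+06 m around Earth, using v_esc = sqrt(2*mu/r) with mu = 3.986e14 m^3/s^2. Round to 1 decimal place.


Step 1: 2*mu/r = 2 * 3.986e14 / 8.544828e+06 = 93296202.1003
Step 2: v_esc = sqrt(93296202.1003) = 9659.0 m/s

9659.0


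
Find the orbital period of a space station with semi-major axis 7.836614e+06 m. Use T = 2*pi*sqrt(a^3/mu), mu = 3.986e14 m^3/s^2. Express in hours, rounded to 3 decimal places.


Step 1: a^3 / mu = 4.812662e+20 / 3.986e14 = 1.207391e+06
Step 2: sqrt(1.207391e+06) = 1098.8136 s
Step 3: T = 2*pi * 1098.8136 = 6904.05 s
Step 4: T in hours = 6904.05 / 3600 = 1.918 hours

1.918


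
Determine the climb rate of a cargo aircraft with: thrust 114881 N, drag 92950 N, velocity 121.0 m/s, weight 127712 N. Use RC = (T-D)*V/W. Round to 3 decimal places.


Step 1: Excess thrust = T - D = 114881 - 92950 = 21931 N
Step 2: Excess power = 21931 * 121.0 = 2653651.0 W
Step 3: RC = 2653651.0 / 127712 = 20.778 m/s

20.778


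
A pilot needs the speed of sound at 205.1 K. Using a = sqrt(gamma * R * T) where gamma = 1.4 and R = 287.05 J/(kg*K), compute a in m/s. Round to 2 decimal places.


Step 1: gamma * R * T = 1.4 * 287.05 * 205.1 = 82423.537
Step 2: a = sqrt(82423.537) = 287.09 m/s

287.09


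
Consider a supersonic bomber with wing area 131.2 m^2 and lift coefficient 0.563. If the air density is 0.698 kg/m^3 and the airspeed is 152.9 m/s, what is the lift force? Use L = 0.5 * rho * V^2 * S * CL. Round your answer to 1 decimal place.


Step 1: Calculate dynamic pressure q = 0.5 * 0.698 * 152.9^2 = 0.5 * 0.698 * 23378.41 = 8159.0651 Pa
Step 2: Multiply by wing area and lift coefficient: L = 8159.0651 * 131.2 * 0.563
Step 3: L = 1070469.3398 * 0.563 = 602674.2 N

602674.2


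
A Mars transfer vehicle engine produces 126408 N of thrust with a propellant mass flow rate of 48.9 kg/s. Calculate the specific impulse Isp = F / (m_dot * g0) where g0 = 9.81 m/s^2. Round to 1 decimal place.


Step 1: m_dot * g0 = 48.9 * 9.81 = 479.71
Step 2: Isp = 126408 / 479.71 = 263.5 s

263.5


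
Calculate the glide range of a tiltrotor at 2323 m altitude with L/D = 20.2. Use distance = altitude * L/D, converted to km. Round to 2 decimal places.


Step 1: Glide distance = altitude * L/D = 2323 * 20.2 = 46924.6 m
Step 2: Convert to km: 46924.6 / 1000 = 46.92 km

46.92


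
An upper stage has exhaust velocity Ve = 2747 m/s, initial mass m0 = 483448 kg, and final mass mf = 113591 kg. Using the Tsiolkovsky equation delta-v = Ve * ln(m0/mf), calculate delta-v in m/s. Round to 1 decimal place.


Step 1: Mass ratio m0/mf = 483448 / 113591 = 4.256041
Step 2: ln(4.256041) = 1.448339
Step 3: delta-v = 2747 * 1.448339 = 3978.6 m/s

3978.6


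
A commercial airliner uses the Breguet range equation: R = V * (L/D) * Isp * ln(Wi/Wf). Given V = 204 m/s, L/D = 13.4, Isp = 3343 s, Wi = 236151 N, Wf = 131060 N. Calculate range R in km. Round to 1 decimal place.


Step 1: Coefficient = V * (L/D) * Isp = 204 * 13.4 * 3343 = 9138424.8 m
Step 2: Wi/Wf = 236151 / 131060 = 1.801854
Step 3: ln(1.801854) = 0.588816
Step 4: R = 9138424.8 * 0.588816 = 5380852.5 m = 5380.9 km

5380.9


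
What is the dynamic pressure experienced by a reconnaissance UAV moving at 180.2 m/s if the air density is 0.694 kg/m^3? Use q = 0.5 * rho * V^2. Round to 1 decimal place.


Step 1: V^2 = 180.2^2 = 32472.04
Step 2: q = 0.5 * 0.694 * 32472.04
Step 3: q = 11267.8 Pa

11267.8


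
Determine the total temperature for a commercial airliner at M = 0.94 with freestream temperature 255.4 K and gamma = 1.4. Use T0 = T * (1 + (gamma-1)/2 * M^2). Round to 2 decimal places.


Step 1: (gamma-1)/2 = 0.2
Step 2: M^2 = 0.8836
Step 3: 1 + 0.2 * 0.8836 = 1.17672
Step 4: T0 = 255.4 * 1.17672 = 300.53 K

300.53


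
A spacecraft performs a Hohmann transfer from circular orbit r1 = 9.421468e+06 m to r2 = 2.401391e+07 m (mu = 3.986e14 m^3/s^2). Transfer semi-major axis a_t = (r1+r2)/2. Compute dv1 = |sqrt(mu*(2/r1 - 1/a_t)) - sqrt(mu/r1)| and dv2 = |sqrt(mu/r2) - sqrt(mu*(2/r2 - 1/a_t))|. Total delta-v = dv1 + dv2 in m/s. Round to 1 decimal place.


Step 1: Transfer semi-major axis a_t = (9.421468e+06 + 2.401391e+07) / 2 = 1.671769e+07 m
Step 2: v1 (circular at r1) = sqrt(mu/r1) = 6504.43 m/s
Step 3: v_t1 = sqrt(mu*(2/r1 - 1/a_t)) = 7795.66 m/s
Step 4: dv1 = |7795.66 - 6504.43| = 1291.22 m/s
Step 5: v2 (circular at r2) = 4074.15 m/s, v_t2 = 3058.5 m/s
Step 6: dv2 = |4074.15 - 3058.5| = 1015.65 m/s
Step 7: Total delta-v = 1291.22 + 1015.65 = 2306.9 m/s

2306.9


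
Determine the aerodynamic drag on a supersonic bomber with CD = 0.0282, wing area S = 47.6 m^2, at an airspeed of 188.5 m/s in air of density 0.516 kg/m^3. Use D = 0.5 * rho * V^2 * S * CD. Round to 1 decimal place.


Step 1: Dynamic pressure q = 0.5 * 0.516 * 188.5^2 = 9167.3205 Pa
Step 2: Drag D = q * S * CD = 9167.3205 * 47.6 * 0.0282
Step 3: D = 12305.5 N

12305.5


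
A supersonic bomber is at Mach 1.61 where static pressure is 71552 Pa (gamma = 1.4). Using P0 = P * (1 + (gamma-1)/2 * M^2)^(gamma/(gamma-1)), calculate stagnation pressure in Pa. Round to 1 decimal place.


Step 1: (gamma-1)/2 * M^2 = 0.2 * 2.5921 = 0.51842
Step 2: 1 + 0.51842 = 1.51842
Step 3: Exponent gamma/(gamma-1) = 3.5
Step 4: P0 = 71552 * 1.51842^3.5 = 308669.3 Pa

308669.3


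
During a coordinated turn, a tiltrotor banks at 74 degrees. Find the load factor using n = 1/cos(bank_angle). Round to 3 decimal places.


Step 1: Convert 74 degrees to radians = 1.291544
Step 2: cos(74 deg) = 0.275637
Step 3: n = 1 / 0.275637 = 3.628

3.628


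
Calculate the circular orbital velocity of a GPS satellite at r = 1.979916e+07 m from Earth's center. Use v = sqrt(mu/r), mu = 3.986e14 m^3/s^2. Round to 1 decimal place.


Step 1: mu / r = 3.986e14 / 1.979916e+07 = 20132167.2233
Step 2: v = sqrt(20132167.2233) = 4486.9 m/s

4486.9


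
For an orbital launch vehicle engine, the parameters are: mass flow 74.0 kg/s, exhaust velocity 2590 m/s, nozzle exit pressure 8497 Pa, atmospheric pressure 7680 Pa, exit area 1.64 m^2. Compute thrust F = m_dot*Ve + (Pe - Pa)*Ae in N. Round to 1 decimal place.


Step 1: Momentum thrust = m_dot * Ve = 74.0 * 2590 = 191660.0 N
Step 2: Pressure thrust = (Pe - Pa) * Ae = (8497 - 7680) * 1.64 = 1339.88 N
Step 3: Total thrust F = 191660.0 + 1339.88 = 192999.9 N

192999.9


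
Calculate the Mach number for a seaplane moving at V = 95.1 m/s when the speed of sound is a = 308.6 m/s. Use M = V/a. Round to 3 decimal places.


Step 1: M = V / a = 95.1 / 308.6
Step 2: M = 0.308

0.308


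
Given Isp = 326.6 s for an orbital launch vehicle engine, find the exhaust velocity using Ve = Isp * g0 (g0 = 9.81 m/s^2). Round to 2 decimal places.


Step 1: Ve = Isp * g0 = 326.6 * 9.81
Step 2: Ve = 3203.95 m/s

3203.95


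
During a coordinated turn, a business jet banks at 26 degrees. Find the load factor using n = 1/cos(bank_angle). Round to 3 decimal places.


Step 1: Convert 26 degrees to radians = 0.453786
Step 2: cos(26 deg) = 0.898794
Step 3: n = 1 / 0.898794 = 1.113

1.113


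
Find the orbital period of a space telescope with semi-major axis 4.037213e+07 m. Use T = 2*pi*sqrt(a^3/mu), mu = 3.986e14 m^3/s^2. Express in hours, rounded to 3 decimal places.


Step 1: a^3 / mu = 6.580289e+22 / 3.986e14 = 1.650850e+08
Step 2: sqrt(1.650850e+08) = 12848.542 s
Step 3: T = 2*pi * 12848.542 = 80729.77 s
Step 4: T in hours = 80729.77 / 3600 = 22.425 hours

22.425


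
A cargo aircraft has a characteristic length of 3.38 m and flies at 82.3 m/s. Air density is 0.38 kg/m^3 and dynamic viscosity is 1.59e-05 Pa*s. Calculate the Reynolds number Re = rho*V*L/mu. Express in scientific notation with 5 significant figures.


Step 1: Numerator = rho * V * L = 0.38 * 82.3 * 3.38 = 105.70612
Step 2: Re = 105.70612 / 1.59e-05
Step 3: Re = 6.6482e+06

6.6482e+06


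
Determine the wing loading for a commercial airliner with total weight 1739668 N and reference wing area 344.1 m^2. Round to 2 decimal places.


Step 1: Wing loading = W / S = 1739668 / 344.1
Step 2: Wing loading = 5055.70 N/m^2

5055.70


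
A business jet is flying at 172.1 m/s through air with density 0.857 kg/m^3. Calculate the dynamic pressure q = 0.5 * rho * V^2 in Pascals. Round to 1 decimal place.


Step 1: V^2 = 172.1^2 = 29618.41
Step 2: q = 0.5 * 0.857 * 29618.41
Step 3: q = 12691.5 Pa

12691.5


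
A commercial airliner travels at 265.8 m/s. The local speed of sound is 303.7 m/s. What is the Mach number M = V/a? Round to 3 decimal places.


Step 1: M = V / a = 265.8 / 303.7
Step 2: M = 0.875

0.875


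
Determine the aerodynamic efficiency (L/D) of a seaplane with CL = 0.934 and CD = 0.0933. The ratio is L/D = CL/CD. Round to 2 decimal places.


Step 1: L/D = CL / CD = 0.934 / 0.0933
Step 2: L/D = 10.01

10.01


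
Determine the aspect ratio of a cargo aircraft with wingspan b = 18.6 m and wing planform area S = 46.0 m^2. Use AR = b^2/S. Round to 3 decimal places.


Step 1: b^2 = 18.6^2 = 345.96
Step 2: AR = 345.96 / 46.0 = 7.521

7.521


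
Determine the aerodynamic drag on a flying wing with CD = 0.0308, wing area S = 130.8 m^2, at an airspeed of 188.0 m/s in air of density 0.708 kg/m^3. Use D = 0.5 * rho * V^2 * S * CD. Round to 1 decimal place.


Step 1: Dynamic pressure q = 0.5 * 0.708 * 188.0^2 = 12511.776 Pa
Step 2: Drag D = q * S * CD = 12511.776 * 130.8 * 0.0308
Step 3: D = 50405.4 N

50405.4


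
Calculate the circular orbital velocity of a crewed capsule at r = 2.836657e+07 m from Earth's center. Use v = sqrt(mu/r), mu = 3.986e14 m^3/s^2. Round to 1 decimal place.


Step 1: mu / r = 3.986e14 / 2.836657e+07 = 14051751.7627
Step 2: v = sqrt(14051751.7627) = 3748.6 m/s

3748.6


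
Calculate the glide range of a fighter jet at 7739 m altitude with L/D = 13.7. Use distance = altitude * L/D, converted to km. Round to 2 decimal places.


Step 1: Glide distance = altitude * L/D = 7739 * 13.7 = 106024.3 m
Step 2: Convert to km: 106024.3 / 1000 = 106.02 km

106.02


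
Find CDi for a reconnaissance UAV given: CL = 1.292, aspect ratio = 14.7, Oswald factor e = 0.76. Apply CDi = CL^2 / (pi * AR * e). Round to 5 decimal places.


Step 1: CL^2 = 1.292^2 = 1.669264
Step 2: pi * AR * e = 3.14159 * 14.7 * 0.76 = 35.097873
Step 3: CDi = 1.669264 / 35.097873 = 0.04756

0.04756


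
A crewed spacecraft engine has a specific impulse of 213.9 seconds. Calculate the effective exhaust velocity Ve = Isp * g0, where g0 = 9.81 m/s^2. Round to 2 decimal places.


Step 1: Ve = Isp * g0 = 213.9 * 9.81
Step 2: Ve = 2098.36 m/s

2098.36


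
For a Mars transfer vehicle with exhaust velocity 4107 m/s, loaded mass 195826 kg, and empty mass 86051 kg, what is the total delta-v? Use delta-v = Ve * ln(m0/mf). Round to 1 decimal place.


Step 1: Mass ratio m0/mf = 195826 / 86051 = 2.275697
Step 2: ln(2.275697) = 0.822286
Step 3: delta-v = 4107 * 0.822286 = 3377.1 m/s

3377.1


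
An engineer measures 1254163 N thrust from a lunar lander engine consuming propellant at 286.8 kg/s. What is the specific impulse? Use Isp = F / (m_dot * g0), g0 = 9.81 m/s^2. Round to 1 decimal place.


Step 1: m_dot * g0 = 286.8 * 9.81 = 2813.51
Step 2: Isp = 1254163 / 2813.51 = 445.8 s

445.8


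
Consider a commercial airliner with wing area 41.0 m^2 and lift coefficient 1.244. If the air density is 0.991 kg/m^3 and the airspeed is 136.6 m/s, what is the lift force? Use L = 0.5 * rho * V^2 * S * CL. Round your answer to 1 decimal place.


Step 1: Calculate dynamic pressure q = 0.5 * 0.991 * 136.6^2 = 0.5 * 0.991 * 18659.56 = 9245.812 Pa
Step 2: Multiply by wing area and lift coefficient: L = 9245.812 * 41.0 * 1.244
Step 3: L = 379078.2912 * 1.244 = 471573.4 N

471573.4


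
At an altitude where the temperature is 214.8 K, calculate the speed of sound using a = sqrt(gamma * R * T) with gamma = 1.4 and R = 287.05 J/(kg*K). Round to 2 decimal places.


Step 1: gamma * R * T = 1.4 * 287.05 * 214.8 = 86321.676
Step 2: a = sqrt(86321.676) = 293.81 m/s

293.81


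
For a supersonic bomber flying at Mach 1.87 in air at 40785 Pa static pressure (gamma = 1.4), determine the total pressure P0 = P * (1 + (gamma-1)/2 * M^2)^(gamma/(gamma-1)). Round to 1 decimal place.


Step 1: (gamma-1)/2 * M^2 = 0.2 * 3.4969 = 0.69938
Step 2: 1 + 0.69938 = 1.69938
Step 3: Exponent gamma/(gamma-1) = 3.5
Step 4: P0 = 40785 * 1.69938^3.5 = 260925.9 Pa

260925.9


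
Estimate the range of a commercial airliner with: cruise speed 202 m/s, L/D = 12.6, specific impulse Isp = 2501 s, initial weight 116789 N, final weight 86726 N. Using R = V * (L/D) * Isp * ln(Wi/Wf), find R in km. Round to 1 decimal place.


Step 1: Coefficient = V * (L/D) * Isp = 202 * 12.6 * 2501 = 6365545.2 m
Step 2: Wi/Wf = 116789 / 86726 = 1.346643
Step 3: ln(1.346643) = 0.297615
Step 4: R = 6365545.2 * 0.297615 = 1894482.8 m = 1894.5 km

1894.5


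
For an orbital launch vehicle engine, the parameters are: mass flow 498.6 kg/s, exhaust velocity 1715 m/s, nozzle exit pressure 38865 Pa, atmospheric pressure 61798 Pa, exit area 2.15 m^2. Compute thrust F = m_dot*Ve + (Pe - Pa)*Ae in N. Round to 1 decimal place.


Step 1: Momentum thrust = m_dot * Ve = 498.6 * 1715 = 855099.0 N
Step 2: Pressure thrust = (Pe - Pa) * Ae = (38865 - 61798) * 2.15 = -49305.95 N
Step 3: Total thrust F = 855099.0 + -49305.95 = 805793.1 N

805793.1


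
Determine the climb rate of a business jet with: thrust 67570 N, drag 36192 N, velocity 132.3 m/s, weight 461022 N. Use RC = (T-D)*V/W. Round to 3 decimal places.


Step 1: Excess thrust = T - D = 67570 - 36192 = 31378 N
Step 2: Excess power = 31378 * 132.3 = 4151309.4 W
Step 3: RC = 4151309.4 / 461022 = 9.005 m/s

9.005


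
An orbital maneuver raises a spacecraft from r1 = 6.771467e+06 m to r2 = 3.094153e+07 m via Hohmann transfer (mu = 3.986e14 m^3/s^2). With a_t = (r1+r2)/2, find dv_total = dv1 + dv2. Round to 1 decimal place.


Step 1: Transfer semi-major axis a_t = (6.771467e+06 + 3.094153e+07) / 2 = 1.885650e+07 m
Step 2: v1 (circular at r1) = sqrt(mu/r1) = 7672.33 m/s
Step 3: v_t1 = sqrt(mu*(2/r1 - 1/a_t)) = 9828.06 m/s
Step 4: dv1 = |9828.06 - 7672.33| = 2155.73 m/s
Step 5: v2 (circular at r2) = 3589.2 m/s, v_t2 = 2150.84 m/s
Step 6: dv2 = |3589.2 - 2150.84| = 1438.36 m/s
Step 7: Total delta-v = 2155.73 + 1438.36 = 3594.1 m/s

3594.1


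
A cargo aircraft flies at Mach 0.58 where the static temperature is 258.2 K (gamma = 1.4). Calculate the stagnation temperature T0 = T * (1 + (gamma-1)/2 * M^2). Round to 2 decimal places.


Step 1: (gamma-1)/2 = 0.2
Step 2: M^2 = 0.3364
Step 3: 1 + 0.2 * 0.3364 = 1.06728
Step 4: T0 = 258.2 * 1.06728 = 275.57 K

275.57


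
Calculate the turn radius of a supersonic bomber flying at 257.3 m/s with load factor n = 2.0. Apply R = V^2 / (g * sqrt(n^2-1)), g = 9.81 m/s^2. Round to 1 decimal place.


Step 1: V^2 = 257.3^2 = 66203.29
Step 2: n^2 - 1 = 2.0^2 - 1 = 3.0
Step 3: sqrt(3.0) = 1.732051
Step 4: R = 66203.29 / (9.81 * 1.732051) = 3896.3 m

3896.3


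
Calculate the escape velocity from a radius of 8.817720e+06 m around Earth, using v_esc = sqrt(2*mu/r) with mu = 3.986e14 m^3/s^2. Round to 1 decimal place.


Step 1: 2*mu/r = 2 * 3.986e14 / 8.817720e+06 = 90408858.5258
Step 2: v_esc = sqrt(90408858.5258) = 9508.4 m/s

9508.4


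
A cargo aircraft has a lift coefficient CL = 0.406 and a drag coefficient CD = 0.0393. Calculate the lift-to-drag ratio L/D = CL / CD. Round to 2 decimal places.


Step 1: L/D = CL / CD = 0.406 / 0.0393
Step 2: L/D = 10.33

10.33


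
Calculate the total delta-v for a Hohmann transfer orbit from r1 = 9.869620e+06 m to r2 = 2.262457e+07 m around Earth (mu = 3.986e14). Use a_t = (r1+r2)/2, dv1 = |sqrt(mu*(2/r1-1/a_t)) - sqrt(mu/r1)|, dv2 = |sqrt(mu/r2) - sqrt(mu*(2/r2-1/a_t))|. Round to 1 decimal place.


Step 1: Transfer semi-major axis a_t = (9.869620e+06 + 2.262457e+07) / 2 = 1.624710e+07 m
Step 2: v1 (circular at r1) = sqrt(mu/r1) = 6355.04 m/s
Step 3: v_t1 = sqrt(mu*(2/r1 - 1/a_t)) = 7499.3 m/s
Step 4: dv1 = |7499.3 - 6355.04| = 1144.26 m/s
Step 5: v2 (circular at r2) = 4197.38 m/s, v_t2 = 3271.45 m/s
Step 6: dv2 = |4197.38 - 3271.45| = 925.93 m/s
Step 7: Total delta-v = 1144.26 + 925.93 = 2070.2 m/s

2070.2


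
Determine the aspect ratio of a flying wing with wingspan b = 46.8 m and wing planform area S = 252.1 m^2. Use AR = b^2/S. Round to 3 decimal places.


Step 1: b^2 = 46.8^2 = 2190.24
Step 2: AR = 2190.24 / 252.1 = 8.688

8.688


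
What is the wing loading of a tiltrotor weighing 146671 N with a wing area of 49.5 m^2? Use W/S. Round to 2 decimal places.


Step 1: Wing loading = W / S = 146671 / 49.5
Step 2: Wing loading = 2963.05 N/m^2

2963.05


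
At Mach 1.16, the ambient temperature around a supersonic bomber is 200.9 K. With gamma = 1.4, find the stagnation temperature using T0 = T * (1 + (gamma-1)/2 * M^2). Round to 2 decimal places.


Step 1: (gamma-1)/2 = 0.2
Step 2: M^2 = 1.3456
Step 3: 1 + 0.2 * 1.3456 = 1.26912
Step 4: T0 = 200.9 * 1.26912 = 254.97 K

254.97


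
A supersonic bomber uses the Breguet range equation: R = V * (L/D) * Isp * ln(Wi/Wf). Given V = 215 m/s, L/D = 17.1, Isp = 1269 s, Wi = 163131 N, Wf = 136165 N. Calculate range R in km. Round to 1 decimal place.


Step 1: Coefficient = V * (L/D) * Isp = 215 * 17.1 * 1269 = 4665478.5 m
Step 2: Wi/Wf = 163131 / 136165 = 1.198039
Step 3: ln(1.198039) = 0.180686
Step 4: R = 4665478.5 * 0.180686 = 842987.5 m = 843.0 km

843.0


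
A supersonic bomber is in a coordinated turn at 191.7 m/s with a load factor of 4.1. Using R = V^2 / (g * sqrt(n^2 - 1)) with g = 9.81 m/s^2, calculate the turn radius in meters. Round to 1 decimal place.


Step 1: V^2 = 191.7^2 = 36748.89
Step 2: n^2 - 1 = 4.1^2 - 1 = 15.81
Step 3: sqrt(15.81) = 3.976179
Step 4: R = 36748.89 / (9.81 * 3.976179) = 942.1 m

942.1


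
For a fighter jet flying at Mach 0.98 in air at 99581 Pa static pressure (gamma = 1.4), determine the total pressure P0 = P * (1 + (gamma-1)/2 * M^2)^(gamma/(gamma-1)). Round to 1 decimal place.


Step 1: (gamma-1)/2 * M^2 = 0.2 * 0.9604 = 0.19208
Step 2: 1 + 0.19208 = 1.19208
Step 3: Exponent gamma/(gamma-1) = 3.5
Step 4: P0 = 99581 * 1.19208^3.5 = 184181.2 Pa

184181.2


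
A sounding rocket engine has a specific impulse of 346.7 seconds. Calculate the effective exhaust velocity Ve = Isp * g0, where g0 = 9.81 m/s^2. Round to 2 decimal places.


Step 1: Ve = Isp * g0 = 346.7 * 9.81
Step 2: Ve = 3401.13 m/s

3401.13


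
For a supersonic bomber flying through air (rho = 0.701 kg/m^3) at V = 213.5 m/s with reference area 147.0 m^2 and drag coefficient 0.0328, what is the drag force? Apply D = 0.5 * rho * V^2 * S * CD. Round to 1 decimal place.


Step 1: Dynamic pressure q = 0.5 * 0.701 * 213.5^2 = 15976.5786 Pa
Step 2: Drag D = q * S * CD = 15976.5786 * 147.0 * 0.0328
Step 3: D = 77032.7 N

77032.7


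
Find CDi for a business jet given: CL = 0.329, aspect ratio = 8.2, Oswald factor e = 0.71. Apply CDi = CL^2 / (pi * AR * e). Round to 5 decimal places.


Step 1: CL^2 = 0.329^2 = 0.108241
Step 2: pi * AR * e = 3.14159 * 8.2 * 0.71 = 18.290352
Step 3: CDi = 0.108241 / 18.290352 = 0.00592

0.00592


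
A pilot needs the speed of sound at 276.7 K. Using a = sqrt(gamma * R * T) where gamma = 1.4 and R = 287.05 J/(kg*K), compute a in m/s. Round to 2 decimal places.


Step 1: gamma * R * T = 1.4 * 287.05 * 276.7 = 111197.429
Step 2: a = sqrt(111197.429) = 333.46 m/s

333.46


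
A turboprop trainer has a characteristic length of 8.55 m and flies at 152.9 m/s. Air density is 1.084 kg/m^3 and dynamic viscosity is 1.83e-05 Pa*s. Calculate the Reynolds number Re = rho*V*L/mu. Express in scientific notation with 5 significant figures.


Step 1: Numerator = rho * V * L = 1.084 * 152.9 * 8.55 = 1417.10778
Step 2: Re = 1417.10778 / 1.83e-05
Step 3: Re = 7.7438e+07

7.7438e+07


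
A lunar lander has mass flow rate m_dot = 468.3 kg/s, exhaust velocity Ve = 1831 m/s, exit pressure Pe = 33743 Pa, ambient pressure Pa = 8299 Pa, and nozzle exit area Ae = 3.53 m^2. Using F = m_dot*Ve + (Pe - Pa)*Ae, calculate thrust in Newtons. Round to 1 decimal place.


Step 1: Momentum thrust = m_dot * Ve = 468.3 * 1831 = 857457.3 N
Step 2: Pressure thrust = (Pe - Pa) * Ae = (33743 - 8299) * 3.53 = 89817.32 N
Step 3: Total thrust F = 857457.3 + 89817.32 = 947274.6 N

947274.6


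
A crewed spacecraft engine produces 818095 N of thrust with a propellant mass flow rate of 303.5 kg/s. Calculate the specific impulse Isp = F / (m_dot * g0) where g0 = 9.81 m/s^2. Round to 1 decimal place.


Step 1: m_dot * g0 = 303.5 * 9.81 = 2977.34
Step 2: Isp = 818095 / 2977.34 = 274.8 s

274.8


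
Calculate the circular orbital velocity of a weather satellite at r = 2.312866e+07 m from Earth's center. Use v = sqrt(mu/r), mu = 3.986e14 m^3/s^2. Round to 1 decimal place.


Step 1: mu / r = 3.986e14 / 2.312866e+07 = 17234029.1223
Step 2: v = sqrt(17234029.1223) = 4151.4 m/s

4151.4


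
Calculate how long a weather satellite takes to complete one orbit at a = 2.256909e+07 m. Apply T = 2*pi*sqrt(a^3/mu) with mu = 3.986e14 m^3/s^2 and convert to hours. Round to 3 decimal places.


Step 1: a^3 / mu = 1.149588e+22 / 3.986e14 = 2.884064e+07
Step 2: sqrt(2.884064e+07) = 5370.348 s
Step 3: T = 2*pi * 5370.348 = 33742.89 s
Step 4: T in hours = 33742.89 / 3600 = 9.373 hours

9.373


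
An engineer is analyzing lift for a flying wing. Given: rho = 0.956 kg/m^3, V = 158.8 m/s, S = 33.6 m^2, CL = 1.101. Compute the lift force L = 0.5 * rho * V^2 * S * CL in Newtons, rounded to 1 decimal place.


Step 1: Calculate dynamic pressure q = 0.5 * 0.956 * 158.8^2 = 0.5 * 0.956 * 25217.44 = 12053.9363 Pa
Step 2: Multiply by wing area and lift coefficient: L = 12053.9363 * 33.6 * 1.101
Step 3: L = 405012.2604 * 1.101 = 445918.5 N

445918.5


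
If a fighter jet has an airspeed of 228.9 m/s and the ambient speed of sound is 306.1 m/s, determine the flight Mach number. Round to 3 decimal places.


Step 1: M = V / a = 228.9 / 306.1
Step 2: M = 0.748

0.748


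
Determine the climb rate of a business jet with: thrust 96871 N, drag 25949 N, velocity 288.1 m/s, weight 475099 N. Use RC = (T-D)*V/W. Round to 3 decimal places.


Step 1: Excess thrust = T - D = 96871 - 25949 = 70922 N
Step 2: Excess power = 70922 * 288.1 = 20432628.2 W
Step 3: RC = 20432628.2 / 475099 = 43.007 m/s

43.007


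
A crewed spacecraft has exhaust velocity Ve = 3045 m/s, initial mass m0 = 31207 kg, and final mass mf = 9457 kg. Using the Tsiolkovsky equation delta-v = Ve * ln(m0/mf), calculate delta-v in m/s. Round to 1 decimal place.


Step 1: Mass ratio m0/mf = 31207 / 9457 = 3.299884
Step 2: ln(3.299884) = 1.193887
Step 3: delta-v = 3045 * 1.193887 = 3635.4 m/s

3635.4


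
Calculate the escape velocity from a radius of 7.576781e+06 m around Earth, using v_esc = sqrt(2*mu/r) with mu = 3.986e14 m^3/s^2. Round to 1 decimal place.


Step 1: 2*mu/r = 2 * 3.986e14 / 7.576781e+06 = 105216186.135
Step 2: v_esc = sqrt(105216186.135) = 10257.5 m/s

10257.5


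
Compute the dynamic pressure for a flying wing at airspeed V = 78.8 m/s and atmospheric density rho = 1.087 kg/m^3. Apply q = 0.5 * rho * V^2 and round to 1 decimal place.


Step 1: V^2 = 78.8^2 = 6209.44
Step 2: q = 0.5 * 1.087 * 6209.44
Step 3: q = 3374.8 Pa

3374.8


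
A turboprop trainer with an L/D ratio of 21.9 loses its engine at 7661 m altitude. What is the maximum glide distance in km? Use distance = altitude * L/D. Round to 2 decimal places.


Step 1: Glide distance = altitude * L/D = 7661 * 21.9 = 167775.9 m
Step 2: Convert to km: 167775.9 / 1000 = 167.78 km

167.78


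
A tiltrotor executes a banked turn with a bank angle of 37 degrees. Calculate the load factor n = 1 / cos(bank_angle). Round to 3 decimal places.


Step 1: Convert 37 degrees to radians = 0.645772
Step 2: cos(37 deg) = 0.798636
Step 3: n = 1 / 0.798636 = 1.252

1.252


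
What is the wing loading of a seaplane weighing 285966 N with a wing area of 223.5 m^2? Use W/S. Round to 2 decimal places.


Step 1: Wing loading = W / S = 285966 / 223.5
Step 2: Wing loading = 1279.49 N/m^2

1279.49


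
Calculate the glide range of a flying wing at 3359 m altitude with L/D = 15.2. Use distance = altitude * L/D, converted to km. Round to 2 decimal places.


Step 1: Glide distance = altitude * L/D = 3359 * 15.2 = 51056.8 m
Step 2: Convert to km: 51056.8 / 1000 = 51.06 km

51.06


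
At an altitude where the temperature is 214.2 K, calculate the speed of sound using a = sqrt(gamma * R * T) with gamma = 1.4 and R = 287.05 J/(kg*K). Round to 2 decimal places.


Step 1: gamma * R * T = 1.4 * 287.05 * 214.2 = 86080.554
Step 2: a = sqrt(86080.554) = 293.39 m/s

293.39


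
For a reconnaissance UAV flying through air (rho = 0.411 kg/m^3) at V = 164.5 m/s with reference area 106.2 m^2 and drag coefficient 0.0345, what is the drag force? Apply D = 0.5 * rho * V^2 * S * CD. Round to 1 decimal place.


Step 1: Dynamic pressure q = 0.5 * 0.411 * 164.5^2 = 5560.8814 Pa
Step 2: Drag D = q * S * CD = 5560.8814 * 106.2 * 0.0345
Step 3: D = 20374.5 N

20374.5


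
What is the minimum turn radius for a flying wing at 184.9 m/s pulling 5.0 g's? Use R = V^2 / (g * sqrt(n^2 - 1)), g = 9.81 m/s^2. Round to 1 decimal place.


Step 1: V^2 = 184.9^2 = 34188.01
Step 2: n^2 - 1 = 5.0^2 - 1 = 24.0
Step 3: sqrt(24.0) = 4.898979
Step 4: R = 34188.01 / (9.81 * 4.898979) = 711.4 m

711.4


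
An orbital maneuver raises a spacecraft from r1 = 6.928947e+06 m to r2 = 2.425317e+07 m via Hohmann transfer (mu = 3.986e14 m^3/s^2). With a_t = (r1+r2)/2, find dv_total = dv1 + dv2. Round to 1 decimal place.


Step 1: Transfer semi-major axis a_t = (6.928947e+06 + 2.425317e+07) / 2 = 1.559106e+07 m
Step 2: v1 (circular at r1) = sqrt(mu/r1) = 7584.64 m/s
Step 3: v_t1 = sqrt(mu*(2/r1 - 1/a_t)) = 9459.79 m/s
Step 4: dv1 = |9459.79 - 7584.64| = 1875.15 m/s
Step 5: v2 (circular at r2) = 4054.01 m/s, v_t2 = 2702.59 m/s
Step 6: dv2 = |4054.01 - 2702.59| = 1351.42 m/s
Step 7: Total delta-v = 1875.15 + 1351.42 = 3226.6 m/s

3226.6


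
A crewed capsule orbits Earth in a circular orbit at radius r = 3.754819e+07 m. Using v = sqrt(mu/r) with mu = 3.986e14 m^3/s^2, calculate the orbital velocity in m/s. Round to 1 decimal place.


Step 1: mu / r = 3.986e14 / 3.754819e+07 = 10615691.4621
Step 2: v = sqrt(10615691.4621) = 3258.2 m/s

3258.2


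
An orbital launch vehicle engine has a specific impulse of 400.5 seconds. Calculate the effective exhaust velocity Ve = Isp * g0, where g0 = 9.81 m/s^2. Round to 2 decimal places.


Step 1: Ve = Isp * g0 = 400.5 * 9.81
Step 2: Ve = 3928.91 m/s

3928.91


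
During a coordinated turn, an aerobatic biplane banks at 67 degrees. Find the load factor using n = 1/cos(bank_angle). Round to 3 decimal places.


Step 1: Convert 67 degrees to radians = 1.169371
Step 2: cos(67 deg) = 0.390731
Step 3: n = 1 / 0.390731 = 2.559

2.559


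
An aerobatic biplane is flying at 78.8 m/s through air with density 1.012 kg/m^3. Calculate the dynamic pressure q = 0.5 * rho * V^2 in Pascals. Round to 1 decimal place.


Step 1: V^2 = 78.8^2 = 6209.44
Step 2: q = 0.5 * 1.012 * 6209.44
Step 3: q = 3142.0 Pa

3142.0


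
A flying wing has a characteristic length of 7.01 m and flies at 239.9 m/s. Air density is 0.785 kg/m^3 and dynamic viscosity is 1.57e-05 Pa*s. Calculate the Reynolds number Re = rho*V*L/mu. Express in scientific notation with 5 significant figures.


Step 1: Numerator = rho * V * L = 0.785 * 239.9 * 7.01 = 1320.133715
Step 2: Re = 1320.133715 / 1.57e-05
Step 3: Re = 8.4085e+07

8.4085e+07


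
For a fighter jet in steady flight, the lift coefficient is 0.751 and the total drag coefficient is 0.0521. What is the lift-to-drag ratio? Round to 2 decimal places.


Step 1: L/D = CL / CD = 0.751 / 0.0521
Step 2: L/D = 14.41

14.41


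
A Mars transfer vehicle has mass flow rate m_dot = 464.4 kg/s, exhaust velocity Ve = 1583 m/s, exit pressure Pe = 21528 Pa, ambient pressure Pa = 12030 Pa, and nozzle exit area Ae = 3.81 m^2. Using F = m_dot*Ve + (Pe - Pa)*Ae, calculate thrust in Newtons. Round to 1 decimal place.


Step 1: Momentum thrust = m_dot * Ve = 464.4 * 1583 = 735145.2 N
Step 2: Pressure thrust = (Pe - Pa) * Ae = (21528 - 12030) * 3.81 = 36187.38 N
Step 3: Total thrust F = 735145.2 + 36187.38 = 771332.6 N

771332.6


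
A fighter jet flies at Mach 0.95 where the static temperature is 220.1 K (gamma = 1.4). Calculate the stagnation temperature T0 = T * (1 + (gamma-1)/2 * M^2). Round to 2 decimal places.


Step 1: (gamma-1)/2 = 0.2
Step 2: M^2 = 0.9025
Step 3: 1 + 0.2 * 0.9025 = 1.1805
Step 4: T0 = 220.1 * 1.1805 = 259.83 K

259.83


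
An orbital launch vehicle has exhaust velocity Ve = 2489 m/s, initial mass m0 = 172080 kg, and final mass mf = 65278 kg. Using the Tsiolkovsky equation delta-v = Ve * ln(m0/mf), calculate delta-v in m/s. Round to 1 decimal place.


Step 1: Mass ratio m0/mf = 172080 / 65278 = 2.63611
Step 2: ln(2.63611) = 0.969304
Step 3: delta-v = 2489 * 0.969304 = 2412.6 m/s

2412.6


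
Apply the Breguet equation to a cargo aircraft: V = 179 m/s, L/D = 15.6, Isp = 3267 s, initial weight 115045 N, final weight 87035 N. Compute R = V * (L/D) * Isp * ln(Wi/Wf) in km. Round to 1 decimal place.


Step 1: Coefficient = V * (L/D) * Isp = 179 * 15.6 * 3267 = 9122770.8 m
Step 2: Wi/Wf = 115045 / 87035 = 1.321825
Step 3: ln(1.321825) = 0.279013
Step 4: R = 9122770.8 * 0.279013 = 2545371.8 m = 2545.4 km

2545.4


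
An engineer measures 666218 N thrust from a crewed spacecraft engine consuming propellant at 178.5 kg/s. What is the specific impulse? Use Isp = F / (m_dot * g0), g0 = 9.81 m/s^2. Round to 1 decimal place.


Step 1: m_dot * g0 = 178.5 * 9.81 = 1751.09
Step 2: Isp = 666218 / 1751.09 = 380.5 s

380.5


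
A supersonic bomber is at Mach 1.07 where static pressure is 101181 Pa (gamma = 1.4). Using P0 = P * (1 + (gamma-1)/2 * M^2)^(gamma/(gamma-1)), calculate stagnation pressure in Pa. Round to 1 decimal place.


Step 1: (gamma-1)/2 * M^2 = 0.2 * 1.1449 = 0.22898
Step 2: 1 + 0.22898 = 1.22898
Step 3: Exponent gamma/(gamma-1) = 3.5
Step 4: P0 = 101181 * 1.22898^3.5 = 208212.0 Pa

208212.0


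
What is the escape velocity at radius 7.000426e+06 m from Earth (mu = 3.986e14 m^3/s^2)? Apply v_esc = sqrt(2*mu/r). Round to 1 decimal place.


Step 1: 2*mu/r = 2 * 3.986e14 / 7.000426e+06 = 113878783.9483
Step 2: v_esc = sqrt(113878783.9483) = 10671.4 m/s

10671.4


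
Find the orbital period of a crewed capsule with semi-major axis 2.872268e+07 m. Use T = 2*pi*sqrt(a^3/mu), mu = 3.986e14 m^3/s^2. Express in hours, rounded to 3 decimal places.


Step 1: a^3 / mu = 2.369599e+22 / 3.986e14 = 5.944805e+07
Step 2: sqrt(5.944805e+07) = 7710.2559 s
Step 3: T = 2*pi * 7710.2559 = 48444.97 s
Step 4: T in hours = 48444.97 / 3600 = 13.457 hours

13.457


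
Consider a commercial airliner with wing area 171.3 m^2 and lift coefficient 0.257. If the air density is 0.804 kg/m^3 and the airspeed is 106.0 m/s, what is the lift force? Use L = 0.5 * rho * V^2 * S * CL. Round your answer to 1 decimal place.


Step 1: Calculate dynamic pressure q = 0.5 * 0.804 * 106.0^2 = 0.5 * 0.804 * 11236.0 = 4516.872 Pa
Step 2: Multiply by wing area and lift coefficient: L = 4516.872 * 171.3 * 0.257
Step 3: L = 773740.1736 * 0.257 = 198851.2 N

198851.2
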